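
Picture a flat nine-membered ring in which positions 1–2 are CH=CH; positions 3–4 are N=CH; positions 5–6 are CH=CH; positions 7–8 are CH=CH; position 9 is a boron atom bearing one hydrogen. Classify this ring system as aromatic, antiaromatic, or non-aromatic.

Every ring atom contributes a p orbital perpendicular to the ring (the double-bond atoms are sp², each contributing one p electron; each =N– nitrogen is pyridine-type (lone pair in the sp² plane, one electron in the p orbital); the boron has an empty p orbital), so the π system is cyclic and fully conjugated.
Tallying contributions gives 4 × 2 = 8 from the double-bond units + 0 from the BH atom = 8.
8 is a 4n count (n = 2), so the planar conjugated ring is antiaromatic.

Antiaromatic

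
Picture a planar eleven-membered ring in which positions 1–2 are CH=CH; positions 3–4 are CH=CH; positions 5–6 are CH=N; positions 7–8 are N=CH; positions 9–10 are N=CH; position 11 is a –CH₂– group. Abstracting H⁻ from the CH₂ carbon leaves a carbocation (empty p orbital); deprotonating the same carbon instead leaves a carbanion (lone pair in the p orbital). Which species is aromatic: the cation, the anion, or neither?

In either ion the ring is fully conjugated: every atom, including the new sp² carbon, supplies a p orbital.
Cation: 5 × 2 + 0 = 10 π electrons → 4(2)+2, aromatic.
Anion: 5 × 2 + 2 = 12 π electrons → 4(3), antiaromatic.

The cation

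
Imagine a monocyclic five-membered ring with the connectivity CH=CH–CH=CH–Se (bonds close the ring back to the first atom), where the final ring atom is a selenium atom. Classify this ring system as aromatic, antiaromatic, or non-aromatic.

Aromatic

Every ring atom contributes a p orbital perpendicular to the ring (every atom in a ring double bond is sp² and brings one electron to the p orbital; the selenium donates one lone pair from its p orbital), so the π system is cyclic and fully conjugated.
Tallying contributions gives 2 × 2 = 4 from the double-bond units + 2 from the Se atom = 6.
With 6 π electrons (n = 1), the Hückel 4n+2 condition holds.
(This ring is selenophene.)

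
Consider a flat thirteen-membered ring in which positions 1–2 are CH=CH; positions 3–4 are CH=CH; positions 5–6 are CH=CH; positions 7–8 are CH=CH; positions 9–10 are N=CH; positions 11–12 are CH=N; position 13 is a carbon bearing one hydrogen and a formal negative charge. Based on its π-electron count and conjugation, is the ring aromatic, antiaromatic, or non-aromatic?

Aromatic

The p orbitals form a continuous loop: every atom in a ring double bond is sp² and brings one electron to the p orbital; the doubly-bonded nitrogens are pyridine-type — their lone pairs lie in the ring plane, leaving one electron in the p orbital; the carbanion's lone pair occupies the p orbital. The ring is fully conjugated.
Adding the contributions, 6 × 2 = 12 from the double-bond units + 2 from the CH(-) atom = 14.
With 14 π electrons (n = 3), the Hückel 4n+2 condition holds.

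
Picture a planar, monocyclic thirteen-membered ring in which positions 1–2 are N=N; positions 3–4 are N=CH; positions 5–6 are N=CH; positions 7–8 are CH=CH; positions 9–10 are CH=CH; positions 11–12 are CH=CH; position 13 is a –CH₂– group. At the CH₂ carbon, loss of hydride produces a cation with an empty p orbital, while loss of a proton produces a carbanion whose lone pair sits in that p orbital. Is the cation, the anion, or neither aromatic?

The anion

In either ion the ring is fully conjugated: every atom, including the new sp² carbon, supplies a p orbital.
Cation: 6 × 2 + 0 = 12 π electrons → 4(3), antiaromatic.
Anion: 6 × 2 + 2 = 14 π electrons → 4(3)+2, aromatic.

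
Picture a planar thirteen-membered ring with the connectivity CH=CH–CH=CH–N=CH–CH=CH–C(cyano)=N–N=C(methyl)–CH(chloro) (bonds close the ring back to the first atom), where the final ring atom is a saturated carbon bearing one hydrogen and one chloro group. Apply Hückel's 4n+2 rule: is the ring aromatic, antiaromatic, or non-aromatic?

Because that saturated carbon is sp³ and has no p orbital in the ring π system at the CH(chloro) position, the π system cannot extend all the way around the ring.
A ring that is not fully conjugated cannot be aromatic or antiaromatic regardless of its π-electron count.

Non-aromatic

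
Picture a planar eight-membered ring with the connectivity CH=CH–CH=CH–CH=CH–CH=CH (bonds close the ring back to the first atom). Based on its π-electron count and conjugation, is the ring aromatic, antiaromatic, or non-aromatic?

Check conjugation: each doubly-bonded ring atom is sp² with one p-orbital electron — every position has a p orbital, so the cyclic π system is continuous.
Counting π electrons: 4 × 2 = 8 from the 4 double-bond units.
8 = 4(2); a planar, fully conjugated 4n system is antiaromatic.
(The species described is cyclooctatetraene.)

Antiaromatic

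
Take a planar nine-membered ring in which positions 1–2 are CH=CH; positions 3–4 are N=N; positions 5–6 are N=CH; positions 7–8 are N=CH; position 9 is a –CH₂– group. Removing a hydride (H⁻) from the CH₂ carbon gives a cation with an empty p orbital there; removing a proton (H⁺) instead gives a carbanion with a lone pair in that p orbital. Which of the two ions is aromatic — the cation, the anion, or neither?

The anion

Both ions have a continuous loop of p orbitals — each ring atom is sp².
Cation: 4 × 2 + 0 = 8 π electrons → 4(2), antiaromatic.
Anion: 4 × 2 + 2 = 10 π electrons → 4(2)+2, aromatic.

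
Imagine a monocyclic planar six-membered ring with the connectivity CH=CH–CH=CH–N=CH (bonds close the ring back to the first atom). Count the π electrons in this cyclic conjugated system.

6

The p orbitals form a continuous loop: each doubly-bonded ring atom is sp² with one p-orbital electron; the doubly-bonded nitrogens are pyridine-type — their lone pairs lie in the ring plane, leaving one electron in the p orbital. The ring is fully conjugated.
π-electron count: 3 × 2 = 6 from the 3 double-bond units.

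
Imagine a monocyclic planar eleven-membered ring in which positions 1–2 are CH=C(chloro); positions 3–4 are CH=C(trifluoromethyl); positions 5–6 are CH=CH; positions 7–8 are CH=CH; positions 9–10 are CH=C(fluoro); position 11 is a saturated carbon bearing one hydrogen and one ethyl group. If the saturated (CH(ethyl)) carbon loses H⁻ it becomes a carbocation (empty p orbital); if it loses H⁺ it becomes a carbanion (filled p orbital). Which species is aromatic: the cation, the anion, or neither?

The cation

Both ions have a continuous loop of p orbitals — each ring atom is sp².
Cation: 5 × 2 + 0 = 10 π electrons → 4(2)+2, aromatic.
Anion: 5 × 2 + 2 = 12 π electrons → 4(3), antiaromatic.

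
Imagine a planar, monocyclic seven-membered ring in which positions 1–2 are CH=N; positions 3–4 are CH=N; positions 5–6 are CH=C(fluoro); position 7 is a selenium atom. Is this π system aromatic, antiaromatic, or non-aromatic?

Antiaromatic

Check conjugation: the double-bond atoms are sp², each contributing one p electron; each =N– nitrogen is pyridine-type (lone pair in the sp² plane, one electron in the p orbital); the selenium donates one lone pair from its p orbital — every position has a p orbital, so the cyclic π system is continuous.
π-electron count: 3 × 2 = 6 from the double-bond units + 2 from the Se atom = 8.
8 = 4(2); a planar, fully conjugated 4n system is antiaromatic.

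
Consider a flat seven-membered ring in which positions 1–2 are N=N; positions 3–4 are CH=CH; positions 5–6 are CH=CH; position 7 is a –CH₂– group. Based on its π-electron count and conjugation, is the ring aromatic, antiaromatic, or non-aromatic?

Non-aromatic

Because the tetrahedral CH₂ carbon is sp³ and has no p orbital in the ring π system at the CH2 position, the π system cannot extend all the way around the ring.
Hückel's rule only applies to fully conjugated rings, so this one is simply non-aromatic.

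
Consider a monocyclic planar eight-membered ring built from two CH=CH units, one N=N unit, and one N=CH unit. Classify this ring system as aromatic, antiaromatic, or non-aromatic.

The p orbitals form a continuous loop: each doubly-bonded ring atom is sp² with one p-orbital electron; each sp² =N– keeps its lone pair in-plane and puts one electron into the π system. The ring is fully conjugated.
Counting π electrons: 4 × 2 = 8 from the 4 double-bond units.
A 4n π count (8, n = 2) in a planar conjugated ring means antiaromatic.

Antiaromatic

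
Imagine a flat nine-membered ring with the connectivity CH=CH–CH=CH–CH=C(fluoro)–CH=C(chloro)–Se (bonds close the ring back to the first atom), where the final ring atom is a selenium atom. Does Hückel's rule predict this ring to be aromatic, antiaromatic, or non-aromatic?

Aromatic

Check conjugation: each doubly-bonded ring atom is sp² with one p-orbital electron; the selenium donates one lone pair from its p orbital — every position has a p orbital, so the cyclic π system is continuous.
Adding the contributions, 4 × 2 = 8 from the double-bond units + 2 from the Se atom = 10.
With 10 π electrons (n = 2), the Hückel 4n+2 condition holds.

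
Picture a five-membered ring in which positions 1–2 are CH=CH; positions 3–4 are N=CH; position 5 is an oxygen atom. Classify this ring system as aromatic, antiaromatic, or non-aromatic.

Aromatic

Every ring atom contributes a p orbital perpendicular to the ring (each doubly-bonded ring atom is sp² with one p-orbital electron; each =N– nitrogen is pyridine-type (lone pair in the sp² plane, one electron in the p orbital); the oxygen donates one lone pair from its p orbital), so the π system is cyclic and fully conjugated.
Counting π electrons: 2 × 2 = 4 from the double-bond units + 2 from the O atom = 6.
Since 6 = 4·1 + 2, the ring meets the 4n+2 criterion.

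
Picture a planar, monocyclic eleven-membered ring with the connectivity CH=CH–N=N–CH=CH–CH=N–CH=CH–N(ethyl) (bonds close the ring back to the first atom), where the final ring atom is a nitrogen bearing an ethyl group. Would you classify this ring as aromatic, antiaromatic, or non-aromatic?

Antiaromatic

Every ring atom contributes a p orbital perpendicular to the ring (each doubly-bonded ring atom is sp² with one p-orbital electron; each =N– nitrogen is pyridine-type (lone pair in the sp² plane, one electron in the p orbital); the pyrrole-type nitrogen donates its lone pair from the p orbital), so the π system is cyclic and fully conjugated.
Tallying contributions gives 5 × 2 = 10 from the double-bond units + 2 from the N(ethyl) atom = 12.
With 12 = 4·3 π electrons, Hückel's rule classifies the planar ring as antiaromatic.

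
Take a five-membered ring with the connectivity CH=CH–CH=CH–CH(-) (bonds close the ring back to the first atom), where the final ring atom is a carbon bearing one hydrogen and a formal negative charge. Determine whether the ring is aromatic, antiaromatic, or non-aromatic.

Check conjugation: every atom in a ring double bond is sp² and brings one electron to the p orbital; the carbanion's lone pair occupies the p orbital — every position has a p orbital, so the cyclic π system is continuous.
Tallying contributions gives 2 × 2 = 4 from the double-bond units + 2 from the CH(-) atom = 6.
With 6 π electrons (n = 1), the Hückel 4n+2 condition holds.
This is the cyclopentadienyl anion.

Aromatic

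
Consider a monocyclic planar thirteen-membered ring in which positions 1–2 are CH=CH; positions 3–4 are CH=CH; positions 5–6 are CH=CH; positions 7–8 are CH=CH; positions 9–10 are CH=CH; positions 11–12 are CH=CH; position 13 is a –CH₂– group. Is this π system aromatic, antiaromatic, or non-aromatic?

The CH2 position has four σ bonds — the tetrahedral CH₂ carbon is sp³ and has no p orbital in the ring π system — so the cyclic conjugation is interrupted.
Hückel's rule only applies to fully conjugated rings, so this one is simply non-aromatic.

Non-aromatic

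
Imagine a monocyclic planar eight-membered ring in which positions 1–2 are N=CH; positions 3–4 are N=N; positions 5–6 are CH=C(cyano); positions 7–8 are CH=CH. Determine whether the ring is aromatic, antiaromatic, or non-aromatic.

Antiaromatic

Check conjugation: the double-bond atoms are sp², each contributing one p electron; each sp² =N– keeps its lone pair in-plane and puts one electron into the π system — every position has a p orbital, so the cyclic π system is continuous.
Adding the contributions, 4 × 2 = 8 from the 4 double-bond units.
8 is a 4n count (n = 2), so the planar conjugated ring is antiaromatic.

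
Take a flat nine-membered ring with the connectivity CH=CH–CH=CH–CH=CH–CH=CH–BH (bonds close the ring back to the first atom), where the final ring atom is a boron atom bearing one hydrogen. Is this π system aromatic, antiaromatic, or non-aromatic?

Antiaromatic

Every ring atom contributes a p orbital perpendicular to the ring (each doubly-bonded ring atom is sp² with one p-orbital electron; the boron has an empty p orbital), so the π system is cyclic and fully conjugated.
π-electron count: 4 × 2 = 8 from the double-bond units + 0 from the BH atom = 8.
With 8 = 4·2 π electrons, Hückel's rule classifies the planar ring as antiaromatic.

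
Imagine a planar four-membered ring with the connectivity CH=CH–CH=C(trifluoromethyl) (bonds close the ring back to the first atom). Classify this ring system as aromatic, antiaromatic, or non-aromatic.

Every ring atom contributes a p orbital perpendicular to the ring (every atom in a ring double bond is sp² and brings one electron to the p orbital), so the π system is cyclic and fully conjugated.
Counting π electrons: 2 × 2 = 4 from the 2 double-bond units.
4 = 4(1); a planar, fully conjugated 4n system is antiaromatic.

Antiaromatic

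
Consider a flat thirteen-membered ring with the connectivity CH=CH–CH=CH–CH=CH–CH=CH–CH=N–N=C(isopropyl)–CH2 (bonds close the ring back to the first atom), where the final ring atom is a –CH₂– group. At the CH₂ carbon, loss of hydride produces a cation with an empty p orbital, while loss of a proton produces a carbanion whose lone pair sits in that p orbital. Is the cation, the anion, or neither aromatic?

Both ions have a continuous loop of p orbitals — each ring atom is sp².
Cation: 6 × 2 + 0 = 12 π electrons → 4(3), antiaromatic.
Anion: 6 × 2 + 2 = 14 π electrons → 4(3)+2, aromatic.

The anion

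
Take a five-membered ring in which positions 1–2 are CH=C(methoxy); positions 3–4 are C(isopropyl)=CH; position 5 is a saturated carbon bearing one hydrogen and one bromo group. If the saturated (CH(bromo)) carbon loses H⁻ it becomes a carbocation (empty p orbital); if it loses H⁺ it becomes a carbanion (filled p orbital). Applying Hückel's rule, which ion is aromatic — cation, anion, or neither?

Once that carbon is sp², every ring atom has a p orbital and both ions are fully conjugated.
Cation: 2 × 2 + 0 = 4 π electrons → 4(1), antiaromatic.
Anion: 2 × 2 + 2 = 6 π electrons → 4(1)+2, aromatic.

The anion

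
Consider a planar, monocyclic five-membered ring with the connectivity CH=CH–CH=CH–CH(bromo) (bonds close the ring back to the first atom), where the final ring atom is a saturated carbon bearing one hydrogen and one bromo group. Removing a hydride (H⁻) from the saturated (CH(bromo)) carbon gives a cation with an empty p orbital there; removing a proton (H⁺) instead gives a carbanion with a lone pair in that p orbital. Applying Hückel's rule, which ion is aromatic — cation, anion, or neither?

Both ions have a continuous loop of p orbitals — each ring atom is sp².
Cation: 2 × 2 + 0 = 4 π electrons → 4(1), antiaromatic.
Anion: 2 × 2 + 2 = 6 π electrons → 4(1)+2, aromatic.

The anion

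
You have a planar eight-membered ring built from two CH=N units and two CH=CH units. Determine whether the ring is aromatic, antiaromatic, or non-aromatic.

The p orbitals form a continuous loop: each doubly-bonded ring atom is sp² with one p-orbital electron; each =N– nitrogen is pyridine-type (lone pair in the sp² plane, one electron in the p orbital). The ring is fully conjugated.
Tallying contributions gives 4 × 2 = 8 from the 4 double-bond units.
A 4n π count (8, n = 2) in a planar conjugated ring means antiaromatic.

Antiaromatic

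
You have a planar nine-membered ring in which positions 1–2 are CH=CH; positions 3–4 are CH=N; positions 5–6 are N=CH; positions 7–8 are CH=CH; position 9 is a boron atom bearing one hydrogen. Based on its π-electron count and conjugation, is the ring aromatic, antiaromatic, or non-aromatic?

Check conjugation: every atom in a ring double bond is sp² and brings one electron to the p orbital; each sp² =N– keeps its lone pair in-plane and puts one electron into the π system; the boron has an empty p orbital — every position has a p orbital, so the cyclic π system is continuous.
Adding the contributions, 4 × 2 = 8 from the double-bond units + 0 from the BH atom = 8.
A 4n π count (8, n = 2) in a planar conjugated ring means antiaromatic.

Antiaromatic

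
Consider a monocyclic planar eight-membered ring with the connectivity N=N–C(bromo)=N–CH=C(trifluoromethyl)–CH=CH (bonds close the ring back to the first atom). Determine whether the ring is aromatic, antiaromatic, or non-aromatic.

Antiaromatic

Every ring atom contributes a p orbital perpendicular to the ring (the double-bond atoms are sp², each contributing one p electron; the doubly-bonded nitrogens are pyridine-type — their lone pairs lie in the ring plane, leaving one electron in the p orbital), so the π system is cyclic and fully conjugated.
Adding the contributions, 4 × 2 = 8 from the 4 double-bond units.
8 = 4(2); a planar, fully conjugated 4n system is antiaromatic.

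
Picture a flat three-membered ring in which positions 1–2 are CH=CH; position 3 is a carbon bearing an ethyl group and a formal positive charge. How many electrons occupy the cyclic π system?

2

The p orbitals form a continuous loop: every atom in a ring double bond is sp² and brings one electron to the p orbital; the carbocation has an empty p orbital. The ring is fully conjugated.
π-electron count: 1 × 2 = 2 from the double-bond unit + 0 from the C(ethyl)(+) atom = 2.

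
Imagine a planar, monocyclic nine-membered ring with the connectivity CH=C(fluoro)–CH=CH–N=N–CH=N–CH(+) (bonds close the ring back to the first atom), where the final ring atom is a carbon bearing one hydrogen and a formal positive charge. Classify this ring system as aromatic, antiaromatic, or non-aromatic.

All ring atoms are sp² and supply a p orbital to the ring (the double-bond atoms are sp², each contributing one p electron; the doubly-bonded nitrogens are pyridine-type — their lone pairs lie in the ring plane, leaving one electron in the p orbital; the carbocation has an empty p orbital); the conjugation is uninterrupted.
Adding the contributions, 4 × 2 = 8 from the double-bond units + 0 from the CH(+) atom = 8.
8 is a 4n count (n = 2), so the planar conjugated ring is antiaromatic.

Antiaromatic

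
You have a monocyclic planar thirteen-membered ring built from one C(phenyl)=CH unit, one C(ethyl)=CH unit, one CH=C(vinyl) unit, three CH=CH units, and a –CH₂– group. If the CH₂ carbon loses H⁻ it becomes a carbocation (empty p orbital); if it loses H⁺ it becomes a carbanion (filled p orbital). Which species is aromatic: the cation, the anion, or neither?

Both ions have a continuous loop of p orbitals — each ring atom is sp².
Cation: 6 × 2 + 0 = 12 π electrons → 4(3), antiaromatic.
Anion: 6 × 2 + 2 = 14 π electrons → 4(3)+2, aromatic.

The anion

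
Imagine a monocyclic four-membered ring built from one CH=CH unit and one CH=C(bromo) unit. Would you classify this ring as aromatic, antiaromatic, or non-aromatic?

Antiaromatic

Every ring atom contributes a p orbital perpendicular to the ring (every atom in a ring double bond is sp² and brings one electron to the p orbital), so the π system is cyclic and fully conjugated.
Counting π electrons: 2 × 2 = 4 from the 2 double-bond units.
A 4n π count (4, n = 1) in a planar conjugated ring means antiaromatic.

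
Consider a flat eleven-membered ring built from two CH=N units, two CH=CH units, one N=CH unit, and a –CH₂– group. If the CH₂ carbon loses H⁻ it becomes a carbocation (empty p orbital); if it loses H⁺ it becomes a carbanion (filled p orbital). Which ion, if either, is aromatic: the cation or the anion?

The cation

In either ion the ring is fully conjugated: every atom, including the new sp² carbon, supplies a p orbital.
Cation: 5 × 2 + 0 = 10 π electrons → 4(2)+2, aromatic.
Anion: 5 × 2 + 2 = 12 π electrons → 4(3), antiaromatic.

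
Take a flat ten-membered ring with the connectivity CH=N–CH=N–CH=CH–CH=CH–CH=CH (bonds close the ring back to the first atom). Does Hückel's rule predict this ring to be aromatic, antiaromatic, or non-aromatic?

Aromatic

Every ring atom contributes a p orbital perpendicular to the ring (every atom in a ring double bond is sp² and brings one electron to the p orbital; the doubly-bonded nitrogens are pyridine-type — their lone pairs lie in the ring plane, leaving one electron in the p orbital), so the π system is cyclic and fully conjugated.
Counting π electrons: 5 × 2 = 10 from the 5 double-bond units.
With 10 π electrons (n = 2), the Hückel 4n+2 condition holds.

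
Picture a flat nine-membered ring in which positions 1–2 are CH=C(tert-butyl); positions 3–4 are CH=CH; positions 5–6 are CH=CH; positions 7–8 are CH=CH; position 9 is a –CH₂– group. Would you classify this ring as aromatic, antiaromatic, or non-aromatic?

The CH2 position has four σ bonds — the tetrahedral CH₂ carbon is sp³ and has no p orbital in the ring π system — so the cyclic conjugation is interrupted.
Hückel's rule only applies to fully conjugated rings, so this one is simply non-aromatic.

Non-aromatic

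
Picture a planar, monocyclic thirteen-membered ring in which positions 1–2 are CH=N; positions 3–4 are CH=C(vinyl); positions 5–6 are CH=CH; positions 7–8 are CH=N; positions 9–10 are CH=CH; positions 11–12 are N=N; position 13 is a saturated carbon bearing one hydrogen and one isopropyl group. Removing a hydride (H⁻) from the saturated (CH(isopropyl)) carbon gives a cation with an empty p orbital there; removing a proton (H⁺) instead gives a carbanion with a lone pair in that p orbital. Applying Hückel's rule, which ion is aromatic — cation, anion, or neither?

The anion

Once that carbon is sp², every ring atom has a p orbital and both ions are fully conjugated.
Cation: 6 × 2 + 0 = 12 π electrons → 4(3), antiaromatic.
Anion: 6 × 2 + 2 = 14 π electrons → 4(3)+2, aromatic.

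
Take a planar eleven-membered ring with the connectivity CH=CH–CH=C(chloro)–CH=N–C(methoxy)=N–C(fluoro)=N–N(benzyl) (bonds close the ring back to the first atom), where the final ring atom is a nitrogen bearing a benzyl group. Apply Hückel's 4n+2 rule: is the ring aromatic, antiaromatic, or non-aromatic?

Antiaromatic

Every ring atom contributes a p orbital perpendicular to the ring (every atom in a ring double bond is sp² and brings one electron to the p orbital; each =N– nitrogen is pyridine-type (lone pair in the sp² plane, one electron in the p orbital); the pyrrole-type nitrogen donates its lone pair from the p orbital), so the π system is cyclic and fully conjugated.
Adding the contributions, 5 × 2 = 10 from the double-bond units + 2 from the N(benzyl) atom = 12.
With 12 = 4·3 π electrons, Hückel's rule classifies the planar ring as antiaromatic.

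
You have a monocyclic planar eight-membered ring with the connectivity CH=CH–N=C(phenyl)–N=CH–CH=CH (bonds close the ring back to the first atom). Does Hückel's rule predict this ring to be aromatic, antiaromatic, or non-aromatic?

Antiaromatic

Every ring atom contributes a p orbital perpendicular to the ring (every atom in a ring double bond is sp² and brings one electron to the p orbital; each sp² =N– keeps its lone pair in-plane and puts one electron into the π system), so the π system is cyclic and fully conjugated.
π-electron count: 4 × 2 = 8 from the 4 double-bond units.
8 is a 4n count (n = 2), so the planar conjugated ring is antiaromatic.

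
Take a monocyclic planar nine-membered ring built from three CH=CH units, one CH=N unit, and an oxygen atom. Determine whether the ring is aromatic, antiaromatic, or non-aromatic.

Every ring atom contributes a p orbital perpendicular to the ring (the double-bond atoms are sp², each contributing one p electron; the doubly-bonded nitrogens are pyridine-type — their lone pairs lie in the ring plane, leaving one electron in the p orbital; the oxygen donates one lone pair from its p orbital), so the π system is cyclic and fully conjugated.
Adding the contributions, 4 × 2 = 8 from the double-bond units + 2 from the O atom = 10.
That gives a 4n+2 count (10, n = 2).

Aromatic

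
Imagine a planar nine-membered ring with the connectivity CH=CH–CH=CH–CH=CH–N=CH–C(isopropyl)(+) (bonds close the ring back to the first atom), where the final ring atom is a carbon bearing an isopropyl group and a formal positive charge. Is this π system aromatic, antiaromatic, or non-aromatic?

Antiaromatic

All ring atoms are sp² and supply a p orbital to the ring (each doubly-bonded ring atom is sp² with one p-orbital electron; the doubly-bonded nitrogens are pyridine-type — their lone pairs lie in the ring plane, leaving one electron in the p orbital; the carbocation has an empty p orbital); the conjugation is uninterrupted.
Tallying contributions gives 4 × 2 = 8 from the double-bond units + 0 from the C(isopropyl)(+) atom = 8.
8 = 4(2); a planar, fully conjugated 4n system is antiaromatic.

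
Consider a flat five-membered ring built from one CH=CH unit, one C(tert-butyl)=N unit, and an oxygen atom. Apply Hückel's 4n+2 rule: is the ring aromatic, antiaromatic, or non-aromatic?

The p orbitals form a continuous loop: each doubly-bonded ring atom is sp² with one p-orbital electron; each sp² =N– keeps its lone pair in-plane and puts one electron into the π system; the oxygen donates one lone pair from its p orbital. The ring is fully conjugated.
Adding the contributions, 2 × 2 = 4 from the double-bond units + 2 from the O atom = 6.
With 6 π electrons (n = 1), the Hückel 4n+2 condition holds.

Aromatic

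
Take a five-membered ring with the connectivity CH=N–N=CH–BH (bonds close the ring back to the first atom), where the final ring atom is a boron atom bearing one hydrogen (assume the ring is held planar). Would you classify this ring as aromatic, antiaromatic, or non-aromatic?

Antiaromatic

The p orbitals form a continuous loop: every atom in a ring double bond is sp² and brings one electron to the p orbital; the doubly-bonded nitrogens are pyridine-type — their lone pairs lie in the ring plane, leaving one electron in the p orbital; the boron has an empty p orbital. The ring is fully conjugated.
Adding the contributions, 2 × 2 = 4 from the double-bond units + 0 from the BH atom = 4.
A 4n π count (4, n = 1) in a planar conjugated ring means antiaromatic.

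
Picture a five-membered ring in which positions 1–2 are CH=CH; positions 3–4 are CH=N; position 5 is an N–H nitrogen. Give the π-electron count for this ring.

6

Every ring atom contributes a p orbital perpendicular to the ring (every atom in a ring double bond is sp² and brings one electron to the p orbital; the doubly-bonded nitrogens are pyridine-type — their lone pairs lie in the ring plane, leaving one electron in the p orbital; the pyrrole-type nitrogen donates its lone pair from the p orbital), so the π system is cyclic and fully conjugated.
Adding the contributions, 2 × 2 = 4 from the double-bond units + 2 from the NH atom = 6.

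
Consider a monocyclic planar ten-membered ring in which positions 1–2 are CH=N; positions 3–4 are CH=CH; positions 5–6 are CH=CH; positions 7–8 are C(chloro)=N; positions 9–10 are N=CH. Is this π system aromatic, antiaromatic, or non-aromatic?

Check conjugation: every atom in a ring double bond is sp² and brings one electron to the p orbital; each =N– nitrogen is pyridine-type (lone pair in the sp² plane, one electron in the p orbital) — every position has a p orbital, so the cyclic π system is continuous.
Counting π electrons: 5 × 2 = 10 from the 5 double-bond units.
10 = 4(2) + 2, which satisfies Hückel's 4n+2 rule.

Aromatic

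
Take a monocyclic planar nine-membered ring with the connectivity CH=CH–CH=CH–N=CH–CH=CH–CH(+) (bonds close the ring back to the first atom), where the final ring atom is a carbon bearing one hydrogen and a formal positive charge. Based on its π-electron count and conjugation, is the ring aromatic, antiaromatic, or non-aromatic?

Every ring atom contributes a p orbital perpendicular to the ring (every atom in a ring double bond is sp² and brings one electron to the p orbital; each sp² =N– keeps its lone pair in-plane and puts one electron into the π system; the carbocation has an empty p orbital), so the π system is cyclic and fully conjugated.
π-electron count: 4 × 2 = 8 from the double-bond units + 0 from the CH(+) atom = 8.
With 8 = 4·2 π electrons, Hückel's rule classifies the planar ring as antiaromatic.

Antiaromatic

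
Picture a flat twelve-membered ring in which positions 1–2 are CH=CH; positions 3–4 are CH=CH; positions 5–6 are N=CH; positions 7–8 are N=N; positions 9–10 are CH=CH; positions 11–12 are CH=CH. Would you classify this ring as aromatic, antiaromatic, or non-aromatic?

All ring atoms are sp² and supply a p orbital to the ring (every atom in a ring double bond is sp² and brings one electron to the p orbital; the doubly-bonded nitrogens are pyridine-type — their lone pairs lie in the ring plane, leaving one electron in the p orbital); the conjugation is uninterrupted.
Adding the contributions, 6 × 2 = 12 from the 6 double-bond units.
With 12 = 4·3 π electrons, Hückel's rule classifies the planar ring as antiaromatic.

Antiaromatic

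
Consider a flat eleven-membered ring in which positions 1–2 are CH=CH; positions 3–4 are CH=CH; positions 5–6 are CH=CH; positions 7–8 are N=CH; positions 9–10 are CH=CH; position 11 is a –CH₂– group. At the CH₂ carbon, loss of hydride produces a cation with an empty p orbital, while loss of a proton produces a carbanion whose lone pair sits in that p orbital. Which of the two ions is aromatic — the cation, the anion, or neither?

The cation

Once that carbon is sp², every ring atom has a p orbital and both ions are fully conjugated.
Cation: 5 × 2 + 0 = 10 π electrons → 4(2)+2, aromatic.
Anion: 5 × 2 + 2 = 12 π electrons → 4(3), antiaromatic.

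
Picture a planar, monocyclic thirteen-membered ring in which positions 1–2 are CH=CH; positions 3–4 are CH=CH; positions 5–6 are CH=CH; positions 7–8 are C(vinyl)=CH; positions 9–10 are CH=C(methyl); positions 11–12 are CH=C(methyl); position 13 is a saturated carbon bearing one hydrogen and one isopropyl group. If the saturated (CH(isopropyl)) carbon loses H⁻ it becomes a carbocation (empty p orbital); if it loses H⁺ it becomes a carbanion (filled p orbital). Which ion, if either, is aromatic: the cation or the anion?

Both ions have a continuous loop of p orbitals — each ring atom is sp².
Cation: 6 × 2 + 0 = 12 π electrons → 4(3), antiaromatic.
Anion: 6 × 2 + 2 = 14 π electrons → 4(3)+2, aromatic.

The anion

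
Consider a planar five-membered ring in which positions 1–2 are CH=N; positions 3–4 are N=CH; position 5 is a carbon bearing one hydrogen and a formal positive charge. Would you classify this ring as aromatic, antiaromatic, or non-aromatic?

The p orbitals form a continuous loop: each doubly-bonded ring atom is sp² with one p-orbital electron; each =N– nitrogen is pyridine-type (lone pair in the sp² plane, one electron in the p orbital); the carbocation has an empty p orbital. The ring is fully conjugated.
Tallying contributions gives 2 × 2 = 4 from the double-bond units + 0 from the CH(+) atom = 4.
A 4n π count (4, n = 1) in a planar conjugated ring means antiaromatic.

Antiaromatic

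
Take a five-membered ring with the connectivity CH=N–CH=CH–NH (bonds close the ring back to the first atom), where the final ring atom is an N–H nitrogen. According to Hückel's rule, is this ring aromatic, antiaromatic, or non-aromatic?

The p orbitals form a continuous loop: each doubly-bonded ring atom is sp² with one p-orbital electron; each sp² =N– keeps its lone pair in-plane and puts one electron into the π system; the pyrrole-type nitrogen donates its lone pair from the p orbital. The ring is fully conjugated.
Adding the contributions, 2 × 2 = 4 from the double-bond units + 2 from the NH atom = 6.
That gives a 4n+2 count (6, n = 1).

Aromatic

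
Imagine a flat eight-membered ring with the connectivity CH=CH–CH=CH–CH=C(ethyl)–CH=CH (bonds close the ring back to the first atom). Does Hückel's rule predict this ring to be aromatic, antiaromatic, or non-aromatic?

Antiaromatic

Check conjugation: every atom in a ring double bond is sp² and brings one electron to the p orbital — every position has a p orbital, so the cyclic π system is continuous.
Tallying contributions gives 4 × 2 = 8 from the 4 double-bond units.
8 is a 4n count (n = 2), so the planar conjugated ring is antiaromatic.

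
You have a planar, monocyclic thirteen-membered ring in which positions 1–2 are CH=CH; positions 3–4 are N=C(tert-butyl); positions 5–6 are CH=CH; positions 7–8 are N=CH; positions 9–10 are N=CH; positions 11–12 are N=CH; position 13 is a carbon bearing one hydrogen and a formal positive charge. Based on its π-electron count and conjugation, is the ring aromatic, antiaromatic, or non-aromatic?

Antiaromatic

All ring atoms are sp² and supply a p orbital to the ring (every atom in a ring double bond is sp² and brings one electron to the p orbital; each =N– nitrogen is pyridine-type (lone pair in the sp² plane, one electron in the p orbital); the carbocation has an empty p orbital); the conjugation is uninterrupted.
Adding the contributions, 6 × 2 = 12 from the double-bond units + 0 from the CH(+) atom = 12.
With 12 = 4·3 π electrons, Hückel's rule classifies the planar ring as antiaromatic.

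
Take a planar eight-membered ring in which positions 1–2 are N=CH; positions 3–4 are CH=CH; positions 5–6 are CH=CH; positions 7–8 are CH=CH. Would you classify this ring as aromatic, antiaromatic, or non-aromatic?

Antiaromatic

All ring atoms are sp² and supply a p orbital to the ring (the double-bond atoms are sp², each contributing one p electron; each =N– nitrogen is pyridine-type (lone pair in the sp² plane, one electron in the p orbital)); the conjugation is uninterrupted.
Tallying contributions gives 4 × 2 = 8 from the 4 double-bond units.
8 is a 4n count (n = 2), so the planar conjugated ring is antiaromatic.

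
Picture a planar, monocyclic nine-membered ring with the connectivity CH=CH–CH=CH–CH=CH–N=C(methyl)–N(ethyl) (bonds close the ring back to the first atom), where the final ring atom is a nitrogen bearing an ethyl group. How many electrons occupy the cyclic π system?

The p orbitals form a continuous loop: the double-bond atoms are sp², each contributing one p electron; the doubly-bonded nitrogens are pyridine-type — their lone pairs lie in the ring plane, leaving one electron in the p orbital; the pyrrole-type nitrogen donates its lone pair from the p orbital. The ring is fully conjugated.
Tallying contributions gives 4 × 2 = 8 from the double-bond units + 2 from the N(ethyl) atom = 10.

10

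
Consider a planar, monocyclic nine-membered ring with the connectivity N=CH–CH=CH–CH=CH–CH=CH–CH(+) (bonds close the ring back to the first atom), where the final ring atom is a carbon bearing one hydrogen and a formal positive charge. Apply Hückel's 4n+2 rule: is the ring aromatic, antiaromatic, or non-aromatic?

Antiaromatic

Every ring atom contributes a p orbital perpendicular to the ring (every atom in a ring double bond is sp² and brings one electron to the p orbital; the doubly-bonded nitrogens are pyridine-type — their lone pairs lie in the ring plane, leaving one electron in the p orbital; the carbocation has an empty p orbital), so the π system is cyclic and fully conjugated.
π-electron count: 4 × 2 = 8 from the double-bond units + 0 from the CH(+) atom = 8.
8 is a 4n count (n = 2), so the planar conjugated ring is antiaromatic.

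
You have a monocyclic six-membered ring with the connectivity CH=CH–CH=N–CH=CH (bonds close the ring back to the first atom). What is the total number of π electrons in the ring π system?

Every ring atom contributes a p orbital perpendicular to the ring (the double-bond atoms are sp², each contributing one p electron; the doubly-bonded nitrogens are pyridine-type — their lone pairs lie in the ring plane, leaving one electron in the p orbital), so the π system is cyclic and fully conjugated.
π-electron count: 3 × 2 = 6 from the 3 double-bond units.

6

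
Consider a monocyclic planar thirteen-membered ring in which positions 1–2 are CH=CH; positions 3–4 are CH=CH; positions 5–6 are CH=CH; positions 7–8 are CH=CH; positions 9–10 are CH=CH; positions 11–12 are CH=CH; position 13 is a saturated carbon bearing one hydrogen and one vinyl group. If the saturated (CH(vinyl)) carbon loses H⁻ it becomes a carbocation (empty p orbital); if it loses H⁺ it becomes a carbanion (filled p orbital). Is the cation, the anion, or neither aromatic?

The anion

Both ions have a continuous loop of p orbitals — each ring atom is sp².
Cation: 6 × 2 + 0 = 12 π electrons → 4(3), antiaromatic.
Anion: 6 × 2 + 2 = 14 π electrons → 4(3)+2, aromatic.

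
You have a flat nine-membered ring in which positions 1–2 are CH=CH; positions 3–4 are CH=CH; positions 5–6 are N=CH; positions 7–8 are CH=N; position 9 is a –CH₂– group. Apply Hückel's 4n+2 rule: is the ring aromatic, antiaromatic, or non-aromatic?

The CH2 carbon is saturated: the tetrahedral CH₂ carbon is sp³ and has no p orbital in the ring π system. Conjugation is not continuous around the ring.
Hückel's rule only applies to fully conjugated rings, so this one is simply non-aromatic.

Non-aromatic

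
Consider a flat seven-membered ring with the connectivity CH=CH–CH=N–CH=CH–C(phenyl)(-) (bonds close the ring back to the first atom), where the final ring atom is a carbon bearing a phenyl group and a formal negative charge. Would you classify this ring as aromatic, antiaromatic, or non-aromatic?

All ring atoms are sp² and supply a p orbital to the ring (every atom in a ring double bond is sp² and brings one electron to the p orbital; each sp² =N– keeps its lone pair in-plane and puts one electron into the π system; the carbanion's lone pair occupies the p orbital); the conjugation is uninterrupted.
Adding the contributions, 3 × 2 = 6 from the double-bond units + 2 from the C(phenyl)(-) atom = 8.
8 is a 4n count (n = 2), so the planar conjugated ring is antiaromatic.

Antiaromatic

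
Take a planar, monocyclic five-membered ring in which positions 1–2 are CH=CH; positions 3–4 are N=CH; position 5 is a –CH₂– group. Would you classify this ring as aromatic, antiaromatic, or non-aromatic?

The CH2 carbon is saturated: the tetrahedral CH₂ carbon is sp³ and has no p orbital in the ring π system. Conjugation is not continuous around the ring.
Hückel's rule only applies to fully conjugated rings, so this one is simply non-aromatic.

Non-aromatic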